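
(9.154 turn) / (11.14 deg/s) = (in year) 9.38e-06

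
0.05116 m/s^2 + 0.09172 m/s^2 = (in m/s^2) 0.1429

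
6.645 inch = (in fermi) 1.688e+14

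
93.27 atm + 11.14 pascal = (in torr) 7.089e+04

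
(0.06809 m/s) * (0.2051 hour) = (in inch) 1979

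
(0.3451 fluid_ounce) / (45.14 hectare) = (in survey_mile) 1.405e-14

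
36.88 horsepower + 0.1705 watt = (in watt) 2.75e+04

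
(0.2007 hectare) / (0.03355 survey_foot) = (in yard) 2.146e+05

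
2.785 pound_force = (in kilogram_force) 1.263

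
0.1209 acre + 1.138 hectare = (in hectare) 1.187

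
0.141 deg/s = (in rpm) 0.0235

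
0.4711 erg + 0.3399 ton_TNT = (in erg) 1.422e+16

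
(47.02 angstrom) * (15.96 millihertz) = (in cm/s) 7.504e-09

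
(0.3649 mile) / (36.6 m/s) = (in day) 0.0001857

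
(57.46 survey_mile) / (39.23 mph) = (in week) 0.008718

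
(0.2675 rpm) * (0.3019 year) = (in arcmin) 9.168e+08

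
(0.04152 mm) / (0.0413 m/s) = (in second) 0.001005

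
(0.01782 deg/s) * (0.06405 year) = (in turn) 99.98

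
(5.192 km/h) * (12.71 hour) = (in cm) 6.599e+06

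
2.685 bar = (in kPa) 268.5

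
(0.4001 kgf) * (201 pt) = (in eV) 1.737e+18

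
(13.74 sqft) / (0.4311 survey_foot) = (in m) 9.715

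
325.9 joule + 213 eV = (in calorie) 77.89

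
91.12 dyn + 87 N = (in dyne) 8.7e+06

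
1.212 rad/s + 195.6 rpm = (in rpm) 207.2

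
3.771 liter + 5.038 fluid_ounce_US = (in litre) 3.92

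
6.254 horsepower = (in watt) 4664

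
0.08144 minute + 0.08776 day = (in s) 7587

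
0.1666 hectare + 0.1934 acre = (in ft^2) 2.636e+04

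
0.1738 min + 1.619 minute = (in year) 3.411e-06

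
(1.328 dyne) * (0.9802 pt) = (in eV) 2.866e+10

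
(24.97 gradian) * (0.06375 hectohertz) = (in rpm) 23.88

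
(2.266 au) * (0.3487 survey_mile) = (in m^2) 1.902e+14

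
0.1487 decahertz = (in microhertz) 1.487e+06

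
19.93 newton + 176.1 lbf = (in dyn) 8.033e+07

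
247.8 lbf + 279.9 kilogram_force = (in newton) 3847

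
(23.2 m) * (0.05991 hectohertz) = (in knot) 270.2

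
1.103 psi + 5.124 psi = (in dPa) 4.293e+05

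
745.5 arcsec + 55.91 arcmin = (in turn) 0.003164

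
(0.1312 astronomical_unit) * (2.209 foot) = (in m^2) 1.322e+10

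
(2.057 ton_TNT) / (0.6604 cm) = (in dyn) 1.303e+17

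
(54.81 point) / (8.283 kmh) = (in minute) 0.0001401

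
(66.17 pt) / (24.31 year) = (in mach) 8.942e-14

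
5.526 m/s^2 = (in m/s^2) 5.526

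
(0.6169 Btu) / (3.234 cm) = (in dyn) 2.013e+09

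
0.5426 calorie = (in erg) 2.27e+07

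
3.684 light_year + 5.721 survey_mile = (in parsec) 1.13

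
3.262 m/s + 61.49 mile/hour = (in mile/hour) 68.79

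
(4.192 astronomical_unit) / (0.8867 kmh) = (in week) 4.21e+06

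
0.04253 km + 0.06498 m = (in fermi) 4.259e+16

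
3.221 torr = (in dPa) 4294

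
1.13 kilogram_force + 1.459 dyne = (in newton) 11.08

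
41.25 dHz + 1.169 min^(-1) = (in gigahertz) 4.144e-09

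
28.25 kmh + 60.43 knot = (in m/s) 38.94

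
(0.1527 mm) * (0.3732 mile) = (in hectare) 9.171e-06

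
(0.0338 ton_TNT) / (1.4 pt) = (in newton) 2.863e+11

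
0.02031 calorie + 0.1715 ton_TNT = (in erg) 7.176e+15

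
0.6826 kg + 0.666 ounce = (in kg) 0.7015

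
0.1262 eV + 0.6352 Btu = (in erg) 6.702e+09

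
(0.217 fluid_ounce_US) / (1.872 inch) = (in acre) 3.335e-08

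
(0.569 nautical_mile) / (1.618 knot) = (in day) 0.01465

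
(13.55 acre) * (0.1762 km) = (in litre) 9.662e+09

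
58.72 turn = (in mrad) 3.689e+05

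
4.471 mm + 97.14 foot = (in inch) 1166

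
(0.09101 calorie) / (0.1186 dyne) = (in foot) 1.053e+06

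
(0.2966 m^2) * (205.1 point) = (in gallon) 5.669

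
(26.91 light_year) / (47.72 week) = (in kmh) 3.176e+10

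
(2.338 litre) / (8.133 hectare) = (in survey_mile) 1.786e-11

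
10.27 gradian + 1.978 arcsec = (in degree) 9.244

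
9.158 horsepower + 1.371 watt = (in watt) 6830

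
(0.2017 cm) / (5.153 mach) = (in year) 3.645e-14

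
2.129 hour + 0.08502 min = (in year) 0.0002432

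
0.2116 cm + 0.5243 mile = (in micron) 8.438e+08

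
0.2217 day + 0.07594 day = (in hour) 7.143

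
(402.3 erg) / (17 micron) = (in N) 2.366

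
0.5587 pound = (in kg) 0.2534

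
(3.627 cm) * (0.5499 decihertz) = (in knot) 0.003877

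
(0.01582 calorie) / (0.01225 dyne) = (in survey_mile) 335.7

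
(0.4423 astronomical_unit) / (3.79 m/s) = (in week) 2.887e+04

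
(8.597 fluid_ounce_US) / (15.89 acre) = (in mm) 3.954e-06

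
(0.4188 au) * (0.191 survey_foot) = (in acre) 9.013e+05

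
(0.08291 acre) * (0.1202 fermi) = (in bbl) 2.537e-13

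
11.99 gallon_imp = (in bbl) 0.3428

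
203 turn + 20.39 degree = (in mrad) 1.276e+06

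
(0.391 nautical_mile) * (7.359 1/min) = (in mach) 0.2608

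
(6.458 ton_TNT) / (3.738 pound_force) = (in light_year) 1.718e-07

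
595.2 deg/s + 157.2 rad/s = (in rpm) 1600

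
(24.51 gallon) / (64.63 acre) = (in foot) 1.164e-06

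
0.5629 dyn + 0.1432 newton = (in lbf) 0.03219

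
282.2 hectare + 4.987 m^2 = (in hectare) 282.2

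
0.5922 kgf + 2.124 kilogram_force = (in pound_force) 5.988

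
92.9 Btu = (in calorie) 2.343e+04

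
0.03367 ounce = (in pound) 0.002104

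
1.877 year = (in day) 685.1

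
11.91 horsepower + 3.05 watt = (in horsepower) 11.91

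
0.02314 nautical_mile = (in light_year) 4.53e-15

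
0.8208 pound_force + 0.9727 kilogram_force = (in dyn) 1.319e+06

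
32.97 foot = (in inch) 395.6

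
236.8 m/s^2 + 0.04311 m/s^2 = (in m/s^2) 236.8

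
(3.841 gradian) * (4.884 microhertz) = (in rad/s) 2.947e-07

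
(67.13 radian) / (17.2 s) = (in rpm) 37.27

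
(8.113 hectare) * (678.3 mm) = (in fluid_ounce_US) 1.861e+09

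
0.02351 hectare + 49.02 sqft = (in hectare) 0.02397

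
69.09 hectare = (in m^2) 6.909e+05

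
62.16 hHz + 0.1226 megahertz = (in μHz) 1.288e+11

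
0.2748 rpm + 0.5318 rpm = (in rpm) 0.8066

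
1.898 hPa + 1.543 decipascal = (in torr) 1.425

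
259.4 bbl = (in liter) 4.124e+04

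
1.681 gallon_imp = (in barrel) 0.04807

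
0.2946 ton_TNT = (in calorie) 2.946e+08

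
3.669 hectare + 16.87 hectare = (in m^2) 2.054e+05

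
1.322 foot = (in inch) 15.86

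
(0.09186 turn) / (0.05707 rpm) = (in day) 0.001118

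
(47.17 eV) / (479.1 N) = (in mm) 1.577e-17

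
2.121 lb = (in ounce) 33.94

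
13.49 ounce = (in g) 382.4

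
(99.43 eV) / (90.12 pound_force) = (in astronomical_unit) 2.656e-31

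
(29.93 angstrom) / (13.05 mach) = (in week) 1.114e-18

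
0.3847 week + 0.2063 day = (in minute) 4175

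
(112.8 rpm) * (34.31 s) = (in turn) 64.5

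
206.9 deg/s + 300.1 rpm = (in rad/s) 35.04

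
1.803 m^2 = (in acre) 0.0004455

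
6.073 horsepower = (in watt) 4529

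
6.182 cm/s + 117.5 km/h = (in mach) 0.09604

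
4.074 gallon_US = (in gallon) 4.074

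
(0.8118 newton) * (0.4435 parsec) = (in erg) 1.111e+23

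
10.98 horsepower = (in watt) 8188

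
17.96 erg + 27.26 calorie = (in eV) 7.119e+20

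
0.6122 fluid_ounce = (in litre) 0.0181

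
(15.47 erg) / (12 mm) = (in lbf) 2.898e-05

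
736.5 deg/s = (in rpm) 122.8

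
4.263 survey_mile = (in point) 1.945e+07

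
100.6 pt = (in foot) 0.1164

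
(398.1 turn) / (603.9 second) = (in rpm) 39.55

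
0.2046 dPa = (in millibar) 0.0002046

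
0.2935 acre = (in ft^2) 1.278e+04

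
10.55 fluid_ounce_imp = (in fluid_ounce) 10.14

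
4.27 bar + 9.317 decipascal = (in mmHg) 3203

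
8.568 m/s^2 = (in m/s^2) 8.568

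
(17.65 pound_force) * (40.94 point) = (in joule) 1.134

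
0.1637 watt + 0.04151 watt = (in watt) 0.2052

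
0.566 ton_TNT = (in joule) 2.368e+09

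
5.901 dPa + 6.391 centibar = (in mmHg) 47.94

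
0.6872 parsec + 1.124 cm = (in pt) 6.011e+19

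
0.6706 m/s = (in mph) 1.5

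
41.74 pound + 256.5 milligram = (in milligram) 1.893e+07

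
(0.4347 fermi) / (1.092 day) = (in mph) 1.031e-20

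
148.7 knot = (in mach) 0.2247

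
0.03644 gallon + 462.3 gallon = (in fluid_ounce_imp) 6.16e+04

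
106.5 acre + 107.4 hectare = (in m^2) 1.505e+06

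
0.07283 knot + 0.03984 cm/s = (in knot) 0.0736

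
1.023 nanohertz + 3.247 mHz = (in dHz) 0.03247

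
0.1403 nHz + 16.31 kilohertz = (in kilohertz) 16.31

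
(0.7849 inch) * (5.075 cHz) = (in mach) 2.971e-06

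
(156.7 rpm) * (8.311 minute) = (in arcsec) 1.688e+09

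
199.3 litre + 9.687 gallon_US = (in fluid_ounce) 7979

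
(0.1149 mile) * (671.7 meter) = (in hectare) 12.42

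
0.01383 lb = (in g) 6.273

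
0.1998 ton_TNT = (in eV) 5.218e+27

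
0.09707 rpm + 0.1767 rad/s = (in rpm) 1.784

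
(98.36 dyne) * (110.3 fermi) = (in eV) 677.1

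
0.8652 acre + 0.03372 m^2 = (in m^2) 3501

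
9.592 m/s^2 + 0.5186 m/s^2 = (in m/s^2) 10.11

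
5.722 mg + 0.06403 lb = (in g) 29.05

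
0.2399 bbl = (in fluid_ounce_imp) 1342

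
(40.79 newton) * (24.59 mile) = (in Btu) 1530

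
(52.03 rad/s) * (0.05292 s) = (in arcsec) 5.679e+05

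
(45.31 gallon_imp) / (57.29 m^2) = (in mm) 3.595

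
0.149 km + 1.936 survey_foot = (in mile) 0.09295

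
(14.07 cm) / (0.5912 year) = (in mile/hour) 1.688e-08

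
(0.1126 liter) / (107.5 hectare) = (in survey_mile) 6.508e-14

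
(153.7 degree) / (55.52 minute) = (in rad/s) 0.0008053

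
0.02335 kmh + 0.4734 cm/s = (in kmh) 0.04039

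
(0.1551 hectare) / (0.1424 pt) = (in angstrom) 3.087e+17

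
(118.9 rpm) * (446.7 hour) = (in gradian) 1.275e+09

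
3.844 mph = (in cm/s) 171.8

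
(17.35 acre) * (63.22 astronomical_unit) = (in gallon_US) 1.754e+20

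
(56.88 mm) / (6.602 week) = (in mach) 4.184e-11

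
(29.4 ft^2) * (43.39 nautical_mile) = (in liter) 2.195e+08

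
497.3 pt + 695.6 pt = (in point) 1193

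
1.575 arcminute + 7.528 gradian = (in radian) 0.1187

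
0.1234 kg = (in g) 123.4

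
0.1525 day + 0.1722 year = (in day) 63.01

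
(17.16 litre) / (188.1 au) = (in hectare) 6.098e-20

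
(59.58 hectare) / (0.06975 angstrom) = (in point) 2.421e+20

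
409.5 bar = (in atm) 404.1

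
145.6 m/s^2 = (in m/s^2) 145.6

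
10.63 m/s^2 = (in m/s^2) 10.63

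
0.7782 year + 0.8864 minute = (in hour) 6817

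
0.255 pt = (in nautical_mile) 4.857e-08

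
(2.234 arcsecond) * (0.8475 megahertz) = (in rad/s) 9.179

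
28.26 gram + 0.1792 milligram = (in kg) 0.02826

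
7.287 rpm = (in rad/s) 0.7631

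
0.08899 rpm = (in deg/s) 0.5339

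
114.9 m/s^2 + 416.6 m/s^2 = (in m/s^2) 531.5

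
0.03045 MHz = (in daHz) 3045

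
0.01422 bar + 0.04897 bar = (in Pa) 6319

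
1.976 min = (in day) 0.001372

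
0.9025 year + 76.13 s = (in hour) 7906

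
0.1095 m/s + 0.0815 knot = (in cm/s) 15.14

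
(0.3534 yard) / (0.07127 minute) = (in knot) 0.1469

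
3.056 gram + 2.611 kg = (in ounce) 92.21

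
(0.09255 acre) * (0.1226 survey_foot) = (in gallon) 3697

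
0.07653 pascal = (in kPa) 7.653e-05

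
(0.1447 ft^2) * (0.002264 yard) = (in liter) 0.02783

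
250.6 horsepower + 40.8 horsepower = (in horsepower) 291.4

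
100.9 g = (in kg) 0.1009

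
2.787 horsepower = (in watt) 2078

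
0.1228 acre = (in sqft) 5349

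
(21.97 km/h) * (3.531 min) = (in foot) 4242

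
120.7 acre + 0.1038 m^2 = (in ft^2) 5.258e+06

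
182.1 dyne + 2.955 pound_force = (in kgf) 1.341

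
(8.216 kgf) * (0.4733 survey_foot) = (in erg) 1.162e+08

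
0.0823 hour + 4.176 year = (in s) 1.317e+08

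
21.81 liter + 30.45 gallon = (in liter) 137.1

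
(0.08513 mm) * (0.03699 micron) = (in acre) 7.781e-16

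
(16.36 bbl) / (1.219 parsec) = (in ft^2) 7.443e-16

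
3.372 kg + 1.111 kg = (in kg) 4.483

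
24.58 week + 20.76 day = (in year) 0.5283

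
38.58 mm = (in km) 3.858e-05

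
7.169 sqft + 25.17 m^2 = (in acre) 0.006384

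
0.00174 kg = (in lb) 0.003836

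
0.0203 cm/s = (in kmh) 0.0007308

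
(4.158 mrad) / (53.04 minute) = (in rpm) 1.248e-05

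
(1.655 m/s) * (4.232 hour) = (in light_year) 2.665e-12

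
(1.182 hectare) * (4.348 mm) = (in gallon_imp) 1.13e+04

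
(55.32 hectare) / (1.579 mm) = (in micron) 3.503e+14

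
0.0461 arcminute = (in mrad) 0.01341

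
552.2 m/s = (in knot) 1073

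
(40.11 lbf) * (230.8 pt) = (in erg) 1.453e+08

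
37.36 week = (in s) 2.26e+07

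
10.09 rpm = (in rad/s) 1.057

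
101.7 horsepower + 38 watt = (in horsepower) 101.8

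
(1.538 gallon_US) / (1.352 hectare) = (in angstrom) 4306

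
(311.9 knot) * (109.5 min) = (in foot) 3.459e+06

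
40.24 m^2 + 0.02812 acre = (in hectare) 0.0154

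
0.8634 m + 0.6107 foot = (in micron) 1.05e+06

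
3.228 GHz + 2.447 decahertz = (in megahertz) 3228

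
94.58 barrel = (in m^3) 15.04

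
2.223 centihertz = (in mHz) 22.23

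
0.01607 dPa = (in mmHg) 1.205e-05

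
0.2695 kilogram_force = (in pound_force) 0.5941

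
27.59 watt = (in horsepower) 0.037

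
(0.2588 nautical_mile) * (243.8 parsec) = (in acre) 8.91e+17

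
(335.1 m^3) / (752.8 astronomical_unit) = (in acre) 7.353e-16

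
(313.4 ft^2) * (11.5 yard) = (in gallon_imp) 6.735e+04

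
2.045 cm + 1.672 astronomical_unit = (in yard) 2.735e+11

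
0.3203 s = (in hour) 8.897e-05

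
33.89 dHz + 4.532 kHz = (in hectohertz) 45.35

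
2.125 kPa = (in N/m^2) 2125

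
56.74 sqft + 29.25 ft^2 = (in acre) 0.001974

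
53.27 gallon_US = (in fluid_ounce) 6819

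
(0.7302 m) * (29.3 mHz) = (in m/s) 0.02139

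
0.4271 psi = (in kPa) 2.945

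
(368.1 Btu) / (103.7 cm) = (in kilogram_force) 3.819e+04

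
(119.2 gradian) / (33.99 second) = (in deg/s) 3.156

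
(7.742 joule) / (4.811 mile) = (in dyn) 99.99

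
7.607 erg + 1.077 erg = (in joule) 8.684e-07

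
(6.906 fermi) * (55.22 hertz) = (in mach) 1.12e-15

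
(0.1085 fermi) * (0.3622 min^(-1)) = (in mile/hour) 1.465e-18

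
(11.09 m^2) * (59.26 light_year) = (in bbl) 3.911e+19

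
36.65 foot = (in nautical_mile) 0.006032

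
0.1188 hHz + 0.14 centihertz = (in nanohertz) 1.188e+10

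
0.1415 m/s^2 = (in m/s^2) 0.1415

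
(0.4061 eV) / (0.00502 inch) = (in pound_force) 1.147e-16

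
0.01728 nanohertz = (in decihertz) 1.728e-10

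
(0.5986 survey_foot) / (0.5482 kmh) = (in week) 1.981e-06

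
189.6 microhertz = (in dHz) 0.001896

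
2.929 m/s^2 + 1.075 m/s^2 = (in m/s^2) 4.004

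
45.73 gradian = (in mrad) 718.3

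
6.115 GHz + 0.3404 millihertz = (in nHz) 6.115e+18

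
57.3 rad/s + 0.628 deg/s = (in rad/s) 57.31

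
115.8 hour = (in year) 0.01322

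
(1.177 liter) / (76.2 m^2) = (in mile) 9.598e-09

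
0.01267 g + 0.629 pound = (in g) 285.3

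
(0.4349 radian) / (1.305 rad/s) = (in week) 5.51e-07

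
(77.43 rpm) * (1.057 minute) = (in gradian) 3.274e+04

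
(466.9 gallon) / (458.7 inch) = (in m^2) 0.1517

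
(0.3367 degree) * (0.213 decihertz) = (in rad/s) 0.0001252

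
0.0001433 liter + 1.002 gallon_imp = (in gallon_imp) 1.002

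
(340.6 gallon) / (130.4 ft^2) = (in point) 301.7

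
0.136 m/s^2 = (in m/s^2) 0.136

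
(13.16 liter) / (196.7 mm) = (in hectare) 6.69e-06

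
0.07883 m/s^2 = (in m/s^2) 0.07883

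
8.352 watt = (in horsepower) 0.0112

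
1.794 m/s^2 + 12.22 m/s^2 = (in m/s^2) 14.01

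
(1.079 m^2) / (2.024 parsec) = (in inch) 6.802e-16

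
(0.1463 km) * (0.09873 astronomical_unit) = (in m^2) 2.161e+12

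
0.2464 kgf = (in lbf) 0.5432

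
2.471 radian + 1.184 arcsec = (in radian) 2.471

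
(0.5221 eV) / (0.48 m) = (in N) 1.743e-19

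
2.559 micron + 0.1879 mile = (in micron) 3.024e+08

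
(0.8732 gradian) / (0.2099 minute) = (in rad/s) 0.001089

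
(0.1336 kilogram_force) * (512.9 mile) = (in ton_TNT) 0.0002585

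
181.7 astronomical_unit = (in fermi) 2.718e+28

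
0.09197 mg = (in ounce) 3.244e-06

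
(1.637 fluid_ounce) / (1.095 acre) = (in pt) 3.097e-05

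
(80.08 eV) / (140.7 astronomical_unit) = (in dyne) 6.096e-26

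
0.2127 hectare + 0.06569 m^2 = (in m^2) 2127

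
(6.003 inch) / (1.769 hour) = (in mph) 5.356e-05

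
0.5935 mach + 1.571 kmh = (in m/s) 202.5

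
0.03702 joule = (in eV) 2.311e+17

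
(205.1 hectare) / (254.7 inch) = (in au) 2.119e-06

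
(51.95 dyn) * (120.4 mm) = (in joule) 6.255e-05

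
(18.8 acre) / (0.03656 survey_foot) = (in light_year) 7.217e-10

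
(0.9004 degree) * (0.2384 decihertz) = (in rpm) 0.003578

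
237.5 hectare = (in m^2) 2.375e+06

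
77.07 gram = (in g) 77.07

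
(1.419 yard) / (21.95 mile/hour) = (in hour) 3.673e-05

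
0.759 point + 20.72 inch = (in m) 0.5266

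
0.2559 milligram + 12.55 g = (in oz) 0.4427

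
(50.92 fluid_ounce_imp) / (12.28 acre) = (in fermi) 2.911e+07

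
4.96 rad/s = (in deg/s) 284.2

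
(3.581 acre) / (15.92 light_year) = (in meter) 9.622e-14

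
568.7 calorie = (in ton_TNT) 5.687e-07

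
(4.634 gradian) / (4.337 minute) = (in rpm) 0.002671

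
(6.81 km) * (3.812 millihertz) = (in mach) 0.07624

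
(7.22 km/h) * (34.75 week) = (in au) 0.0002818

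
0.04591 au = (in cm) 6.868e+11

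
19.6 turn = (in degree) 7056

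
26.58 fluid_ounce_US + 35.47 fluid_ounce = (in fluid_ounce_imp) 64.58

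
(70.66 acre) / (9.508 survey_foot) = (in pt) 2.797e+08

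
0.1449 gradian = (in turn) 0.0003623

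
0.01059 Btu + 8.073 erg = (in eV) 6.974e+19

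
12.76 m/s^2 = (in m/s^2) 12.76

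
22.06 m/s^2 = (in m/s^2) 22.06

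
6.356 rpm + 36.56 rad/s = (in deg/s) 2133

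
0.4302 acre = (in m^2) 1741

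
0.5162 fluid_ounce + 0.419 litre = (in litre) 0.4343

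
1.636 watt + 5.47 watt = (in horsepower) 0.009529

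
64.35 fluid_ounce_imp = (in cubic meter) 0.001828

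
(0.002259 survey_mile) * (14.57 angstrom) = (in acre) 1.309e-12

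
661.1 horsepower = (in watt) 4.93e+05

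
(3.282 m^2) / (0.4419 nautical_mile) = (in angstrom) 4.01e+07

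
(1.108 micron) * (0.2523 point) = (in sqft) 1.062e-09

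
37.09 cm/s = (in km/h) 1.335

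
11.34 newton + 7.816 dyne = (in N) 11.34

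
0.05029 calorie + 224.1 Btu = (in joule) 2.364e+05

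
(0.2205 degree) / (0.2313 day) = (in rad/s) 1.926e-07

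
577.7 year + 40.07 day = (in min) 3.037e+08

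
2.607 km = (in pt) 7.39e+06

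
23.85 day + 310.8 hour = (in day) 36.8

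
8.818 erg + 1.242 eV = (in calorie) 2.108e-07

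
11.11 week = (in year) 0.2131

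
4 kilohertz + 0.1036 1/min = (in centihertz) 4e+05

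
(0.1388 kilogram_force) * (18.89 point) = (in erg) 9.071e+04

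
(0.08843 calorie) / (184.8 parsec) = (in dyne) 6.488e-15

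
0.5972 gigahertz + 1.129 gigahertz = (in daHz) 1.726e+08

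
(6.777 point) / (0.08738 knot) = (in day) 6.156e-07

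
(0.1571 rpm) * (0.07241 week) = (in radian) 720.5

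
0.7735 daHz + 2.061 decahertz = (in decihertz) 283.4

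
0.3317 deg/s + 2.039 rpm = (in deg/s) 12.57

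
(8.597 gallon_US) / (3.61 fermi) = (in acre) 2.228e+09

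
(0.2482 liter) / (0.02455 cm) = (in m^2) 1.011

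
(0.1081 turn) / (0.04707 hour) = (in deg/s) 0.2297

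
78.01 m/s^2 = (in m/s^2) 78.01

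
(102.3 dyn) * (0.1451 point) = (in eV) 3.268e+11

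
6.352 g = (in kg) 0.006352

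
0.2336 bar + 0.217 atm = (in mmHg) 340.1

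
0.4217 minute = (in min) 0.4217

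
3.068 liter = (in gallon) 0.8105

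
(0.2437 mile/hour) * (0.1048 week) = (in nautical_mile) 3.728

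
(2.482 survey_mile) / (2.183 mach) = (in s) 5.374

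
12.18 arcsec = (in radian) 5.905e-05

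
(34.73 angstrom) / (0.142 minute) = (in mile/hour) 9.118e-10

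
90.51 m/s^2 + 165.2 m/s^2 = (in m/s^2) 255.7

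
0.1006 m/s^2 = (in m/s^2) 0.1006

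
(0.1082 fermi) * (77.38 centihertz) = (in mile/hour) 1.873e-16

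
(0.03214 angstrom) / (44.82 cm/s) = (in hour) 1.992e-15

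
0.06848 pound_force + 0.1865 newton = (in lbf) 0.1104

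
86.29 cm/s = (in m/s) 0.8629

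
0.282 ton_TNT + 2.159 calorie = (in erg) 1.18e+16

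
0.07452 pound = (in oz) 1.192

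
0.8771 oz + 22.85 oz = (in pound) 1.483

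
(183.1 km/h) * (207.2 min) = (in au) 4.227e-06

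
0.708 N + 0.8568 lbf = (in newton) 4.519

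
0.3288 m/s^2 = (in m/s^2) 0.3288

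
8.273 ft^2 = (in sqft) 8.273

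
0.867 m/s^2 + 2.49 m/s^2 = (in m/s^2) 3.357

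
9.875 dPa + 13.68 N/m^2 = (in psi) 0.002127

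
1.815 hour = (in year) 0.0002072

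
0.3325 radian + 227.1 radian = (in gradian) 1.448e+04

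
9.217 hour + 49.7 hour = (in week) 0.3507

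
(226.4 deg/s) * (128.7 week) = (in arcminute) 1.057e+12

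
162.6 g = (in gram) 162.6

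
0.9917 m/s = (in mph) 2.218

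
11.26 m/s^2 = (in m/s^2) 11.26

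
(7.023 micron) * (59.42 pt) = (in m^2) 1.472e-07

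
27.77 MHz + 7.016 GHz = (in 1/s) 7.044e+09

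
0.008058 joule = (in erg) 8.058e+04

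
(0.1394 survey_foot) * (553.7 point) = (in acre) 2.051e-06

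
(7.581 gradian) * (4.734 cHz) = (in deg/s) 0.323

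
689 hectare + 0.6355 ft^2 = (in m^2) 6.89e+06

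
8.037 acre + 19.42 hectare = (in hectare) 22.67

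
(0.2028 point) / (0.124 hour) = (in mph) 3.585e-07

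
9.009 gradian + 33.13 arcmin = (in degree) 8.66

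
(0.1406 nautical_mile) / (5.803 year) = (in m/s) 1.423e-06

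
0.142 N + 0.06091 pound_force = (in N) 0.4129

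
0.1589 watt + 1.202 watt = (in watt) 1.361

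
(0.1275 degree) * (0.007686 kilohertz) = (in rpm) 0.1633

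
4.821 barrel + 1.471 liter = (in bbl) 4.83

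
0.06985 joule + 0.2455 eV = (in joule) 0.06985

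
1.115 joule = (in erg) 1.115e+07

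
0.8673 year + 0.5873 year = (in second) 4.587e+07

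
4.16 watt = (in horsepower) 0.005579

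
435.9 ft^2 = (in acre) 0.01001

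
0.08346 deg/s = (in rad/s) 0.001457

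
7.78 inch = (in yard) 0.2161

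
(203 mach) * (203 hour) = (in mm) 5.051e+13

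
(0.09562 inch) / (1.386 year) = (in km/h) 2e-10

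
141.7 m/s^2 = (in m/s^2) 141.7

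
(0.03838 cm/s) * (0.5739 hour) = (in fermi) 7.929e+14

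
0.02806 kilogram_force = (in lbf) 0.06186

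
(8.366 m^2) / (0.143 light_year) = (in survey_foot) 2.029e-14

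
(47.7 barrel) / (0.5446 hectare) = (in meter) 0.001393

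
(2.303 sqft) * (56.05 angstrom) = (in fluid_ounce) 4.055e-05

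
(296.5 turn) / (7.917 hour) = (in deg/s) 3.745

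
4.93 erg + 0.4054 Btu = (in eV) 2.67e+21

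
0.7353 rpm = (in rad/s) 0.077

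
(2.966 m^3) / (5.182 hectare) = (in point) 0.1622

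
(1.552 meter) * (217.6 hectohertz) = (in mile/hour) 7.554e+04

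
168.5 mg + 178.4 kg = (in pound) 393.3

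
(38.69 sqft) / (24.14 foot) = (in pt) 1385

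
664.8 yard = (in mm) 6.079e+05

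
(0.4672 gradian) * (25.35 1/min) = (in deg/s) 0.1777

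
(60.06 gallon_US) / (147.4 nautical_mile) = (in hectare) 8.328e-11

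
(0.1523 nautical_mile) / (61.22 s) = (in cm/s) 460.7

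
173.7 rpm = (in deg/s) 1042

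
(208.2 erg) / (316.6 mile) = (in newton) 4.086e-11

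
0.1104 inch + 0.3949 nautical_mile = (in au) 4.889e-09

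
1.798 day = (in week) 0.2569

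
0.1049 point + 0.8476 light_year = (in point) 2.273e+19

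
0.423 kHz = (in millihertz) 4.23e+05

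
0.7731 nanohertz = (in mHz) 7.731e-07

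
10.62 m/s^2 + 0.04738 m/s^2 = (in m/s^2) 10.67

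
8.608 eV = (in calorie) 3.296e-19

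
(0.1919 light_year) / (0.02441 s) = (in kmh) 2.678e+17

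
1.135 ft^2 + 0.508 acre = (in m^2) 2056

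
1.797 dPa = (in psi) 2.606e-05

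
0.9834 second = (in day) 1.138e-05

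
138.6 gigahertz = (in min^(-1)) 8.316e+12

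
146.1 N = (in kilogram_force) 14.9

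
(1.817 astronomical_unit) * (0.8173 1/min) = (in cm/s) 3.703e+11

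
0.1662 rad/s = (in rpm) 1.587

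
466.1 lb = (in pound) 466.1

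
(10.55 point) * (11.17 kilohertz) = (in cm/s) 4157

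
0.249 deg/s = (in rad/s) 0.004346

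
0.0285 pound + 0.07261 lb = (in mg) 4.586e+04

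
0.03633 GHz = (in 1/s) 3.633e+07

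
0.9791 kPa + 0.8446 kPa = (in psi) 0.2645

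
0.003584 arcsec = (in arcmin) 5.973e-05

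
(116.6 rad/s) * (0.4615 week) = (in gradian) 2.072e+09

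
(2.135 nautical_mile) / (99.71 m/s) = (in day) 0.000459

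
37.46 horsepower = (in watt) 2.793e+04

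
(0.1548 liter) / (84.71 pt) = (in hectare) 5.18e-07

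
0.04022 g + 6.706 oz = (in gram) 190.2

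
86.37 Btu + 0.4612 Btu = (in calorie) 2.19e+04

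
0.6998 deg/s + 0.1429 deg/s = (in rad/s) 0.01471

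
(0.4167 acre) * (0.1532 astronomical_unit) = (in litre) 3.865e+16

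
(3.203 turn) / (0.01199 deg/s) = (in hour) 26.71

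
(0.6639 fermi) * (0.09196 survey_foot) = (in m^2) 1.861e-17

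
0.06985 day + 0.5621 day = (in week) 0.09028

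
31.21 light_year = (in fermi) 2.953e+32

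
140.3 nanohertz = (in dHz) 1.403e-06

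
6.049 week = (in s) 3.658e+06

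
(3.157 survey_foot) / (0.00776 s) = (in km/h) 446.4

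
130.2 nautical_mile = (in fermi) 2.411e+20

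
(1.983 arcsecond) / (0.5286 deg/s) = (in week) 1.723e-09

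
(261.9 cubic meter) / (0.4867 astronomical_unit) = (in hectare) 3.597e-13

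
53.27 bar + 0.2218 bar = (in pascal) 5.349e+06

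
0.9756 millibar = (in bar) 0.0009756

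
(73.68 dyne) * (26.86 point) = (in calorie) 1.669e-06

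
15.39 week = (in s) 9.308e+06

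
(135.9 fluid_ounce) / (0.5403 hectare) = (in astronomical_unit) 4.972e-18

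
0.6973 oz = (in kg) 0.01977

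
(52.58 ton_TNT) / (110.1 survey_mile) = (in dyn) 1.242e+11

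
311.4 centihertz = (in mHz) 3114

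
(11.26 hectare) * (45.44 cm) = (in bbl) 3.218e+05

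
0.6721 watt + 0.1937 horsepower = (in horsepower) 0.1946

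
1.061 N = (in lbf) 0.2385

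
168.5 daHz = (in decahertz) 168.5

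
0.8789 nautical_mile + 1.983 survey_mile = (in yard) 5270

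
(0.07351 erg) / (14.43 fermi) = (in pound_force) 1.145e+05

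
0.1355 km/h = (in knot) 0.07316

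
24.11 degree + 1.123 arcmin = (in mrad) 421.1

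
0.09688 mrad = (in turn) 1.542e-05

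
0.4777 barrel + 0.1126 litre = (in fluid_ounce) 2572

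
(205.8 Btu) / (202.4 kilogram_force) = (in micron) 1.094e+08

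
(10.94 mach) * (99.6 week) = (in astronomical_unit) 1.5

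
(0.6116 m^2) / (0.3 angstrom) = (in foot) 6.689e+10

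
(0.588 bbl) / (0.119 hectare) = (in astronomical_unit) 5.251e-16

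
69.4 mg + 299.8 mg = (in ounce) 0.01302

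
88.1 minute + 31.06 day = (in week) 4.446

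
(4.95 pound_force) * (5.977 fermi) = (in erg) 1.316e-06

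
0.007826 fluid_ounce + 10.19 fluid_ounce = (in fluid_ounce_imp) 10.61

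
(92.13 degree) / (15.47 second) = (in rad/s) 0.1039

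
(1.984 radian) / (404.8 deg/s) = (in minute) 0.00468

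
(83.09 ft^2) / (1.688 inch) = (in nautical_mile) 0.09721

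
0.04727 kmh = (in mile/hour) 0.02937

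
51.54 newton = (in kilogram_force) 5.256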